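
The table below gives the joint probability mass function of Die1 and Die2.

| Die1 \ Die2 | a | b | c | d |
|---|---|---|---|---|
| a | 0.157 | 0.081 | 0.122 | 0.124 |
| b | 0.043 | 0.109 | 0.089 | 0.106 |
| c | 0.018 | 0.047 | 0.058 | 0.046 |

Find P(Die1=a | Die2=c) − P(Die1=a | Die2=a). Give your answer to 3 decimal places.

-0.267

P(Die2=c) = 0.122 + 0.089 + 0.058 = 0.269; P(Die1=a | Die2=c) = 0.122/0.269 = 0.4535.
P(Die2=a) = 0.157 + 0.043 + 0.018 = 0.218; P(Die1=a | Die2=a) = 0.157/0.218 = 0.7202.
Difference = -0.267.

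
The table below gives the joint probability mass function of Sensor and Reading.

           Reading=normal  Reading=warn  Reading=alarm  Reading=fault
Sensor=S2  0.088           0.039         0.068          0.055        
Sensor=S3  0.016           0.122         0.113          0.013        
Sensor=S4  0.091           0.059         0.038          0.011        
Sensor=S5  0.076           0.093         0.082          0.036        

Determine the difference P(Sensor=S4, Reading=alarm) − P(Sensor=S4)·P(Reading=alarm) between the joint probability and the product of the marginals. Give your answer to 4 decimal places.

P(Sensor=S4) = 0.091 + 0.059 + 0.038 + 0.011 = 0.199.
P(Reading=alarm) = 0.068 + 0.113 + 0.038 + 0.082 = 0.301.
P(Sensor=S4, Reading=alarm) − P(Sensor=S4)P(Reading=alarm) = 0.038 − 0.199×0.301 = -0.0219.

-0.0219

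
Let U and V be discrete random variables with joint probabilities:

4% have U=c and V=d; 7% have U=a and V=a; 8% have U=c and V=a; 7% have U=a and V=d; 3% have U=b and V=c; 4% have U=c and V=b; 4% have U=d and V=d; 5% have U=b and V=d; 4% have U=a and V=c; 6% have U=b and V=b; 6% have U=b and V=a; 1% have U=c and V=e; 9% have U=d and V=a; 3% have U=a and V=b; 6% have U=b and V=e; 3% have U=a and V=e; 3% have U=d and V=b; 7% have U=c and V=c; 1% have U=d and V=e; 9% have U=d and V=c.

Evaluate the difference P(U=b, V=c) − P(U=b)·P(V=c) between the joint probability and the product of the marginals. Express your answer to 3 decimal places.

-0.030

P(U=b) = 0.06 + 0.06 + 0.03 + 0.05 + 0.06 = 0.26.
P(V=c) = 0.04 + 0.03 + 0.07 + 0.09 = 0.23.
P(U=b, V=c) − P(U=b)P(V=c) = 0.03 − 0.26×0.23 = -0.030.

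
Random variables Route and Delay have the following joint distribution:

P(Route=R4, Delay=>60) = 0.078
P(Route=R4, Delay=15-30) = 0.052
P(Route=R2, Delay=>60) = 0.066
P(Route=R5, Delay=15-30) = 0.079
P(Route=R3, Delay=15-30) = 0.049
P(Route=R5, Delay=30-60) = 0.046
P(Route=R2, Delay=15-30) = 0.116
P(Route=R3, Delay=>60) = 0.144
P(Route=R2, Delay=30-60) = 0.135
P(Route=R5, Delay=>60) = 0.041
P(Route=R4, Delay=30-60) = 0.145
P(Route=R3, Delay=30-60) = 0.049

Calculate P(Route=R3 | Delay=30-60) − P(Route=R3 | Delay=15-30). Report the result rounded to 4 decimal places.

P(Delay=30-60) = 0.135 + 0.049 + 0.145 + 0.046 = 0.375; P(Route=R3 | Delay=30-60) = 0.049/0.375 = 0.13067.
P(Delay=15-30) = 0.116 + 0.049 + 0.052 + 0.079 = 0.296; P(Route=R3 | Delay=15-30) = 0.049/0.296 = 0.16554.
Difference = -0.0349.

-0.0349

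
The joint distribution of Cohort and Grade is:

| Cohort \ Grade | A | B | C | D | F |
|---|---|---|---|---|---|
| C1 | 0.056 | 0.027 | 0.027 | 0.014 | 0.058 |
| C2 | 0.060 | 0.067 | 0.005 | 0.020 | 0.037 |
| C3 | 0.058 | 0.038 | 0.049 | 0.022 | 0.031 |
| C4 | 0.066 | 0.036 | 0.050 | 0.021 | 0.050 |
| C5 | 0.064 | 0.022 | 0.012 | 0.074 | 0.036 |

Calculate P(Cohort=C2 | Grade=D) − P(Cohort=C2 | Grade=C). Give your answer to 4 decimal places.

P(Grade=D) = 0.014 + 0.020 + 0.022 + 0.021 + 0.074 = 0.151; P(Cohort=C2 | Grade=D) = 0.020/0.151 = 0.13245.
P(Grade=C) = 0.027 + 0.005 + 0.049 + 0.050 + 0.012 = 0.143; P(Cohort=C2 | Grade=C) = 0.005/0.143 = 0.03497.
Difference = 0.0975.

0.0975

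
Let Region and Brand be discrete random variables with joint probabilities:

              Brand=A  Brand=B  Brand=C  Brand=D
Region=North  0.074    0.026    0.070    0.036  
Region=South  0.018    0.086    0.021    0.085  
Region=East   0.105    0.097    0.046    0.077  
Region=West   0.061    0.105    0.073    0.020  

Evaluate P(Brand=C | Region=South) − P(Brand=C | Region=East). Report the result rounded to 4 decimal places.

-0.0415

P(Region=South) = 0.018 + 0.086 + 0.021 + 0.085 = 0.210; P(Brand=C | Region=South) = 0.021/0.210 = 0.10000.
P(Region=East) = 0.105 + 0.097 + 0.046 + 0.077 = 0.325; P(Brand=C | Region=East) = 0.046/0.325 = 0.14154.
Difference = -0.0415.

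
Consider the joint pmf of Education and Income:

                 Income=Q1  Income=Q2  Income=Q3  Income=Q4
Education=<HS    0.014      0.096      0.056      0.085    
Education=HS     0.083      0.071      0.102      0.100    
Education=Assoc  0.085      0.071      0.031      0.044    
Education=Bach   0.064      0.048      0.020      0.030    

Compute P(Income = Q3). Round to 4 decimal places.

P(Income=Q3) = 0.056 + 0.102 + 0.031 + 0.020 = 0.209.

0.2090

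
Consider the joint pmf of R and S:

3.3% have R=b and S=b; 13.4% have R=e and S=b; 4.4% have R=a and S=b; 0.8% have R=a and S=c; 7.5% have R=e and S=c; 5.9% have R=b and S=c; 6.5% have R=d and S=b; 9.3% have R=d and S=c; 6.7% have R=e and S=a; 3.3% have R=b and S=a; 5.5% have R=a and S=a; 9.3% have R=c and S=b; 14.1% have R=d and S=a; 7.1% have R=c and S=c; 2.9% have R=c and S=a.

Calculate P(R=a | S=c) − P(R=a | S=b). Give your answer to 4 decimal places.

-0.0931

P(S=c) = 0.008 + 0.059 + 0.071 + 0.093 + 0.075 = 0.306; P(R=a | S=c) = 0.008/0.306 = 0.02614.
P(S=b) = 0.044 + 0.033 + 0.093 + 0.065 + 0.134 = 0.369; P(R=a | S=b) = 0.044/0.369 = 0.11924.
Difference = -0.0931.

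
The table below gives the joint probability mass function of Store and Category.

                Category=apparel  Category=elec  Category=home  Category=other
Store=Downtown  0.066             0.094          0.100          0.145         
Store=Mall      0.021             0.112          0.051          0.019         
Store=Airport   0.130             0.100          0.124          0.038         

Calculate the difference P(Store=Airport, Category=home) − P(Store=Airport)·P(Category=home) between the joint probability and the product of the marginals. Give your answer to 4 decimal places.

0.0162

P(Store=Airport) = 0.130 + 0.100 + 0.124 + 0.038 = 0.392.
P(Category=home) = 0.100 + 0.051 + 0.124 = 0.275.
P(Store=Airport, Category=home) − P(Store=Airport)P(Category=home) = 0.124 − 0.392×0.275 = 0.0162.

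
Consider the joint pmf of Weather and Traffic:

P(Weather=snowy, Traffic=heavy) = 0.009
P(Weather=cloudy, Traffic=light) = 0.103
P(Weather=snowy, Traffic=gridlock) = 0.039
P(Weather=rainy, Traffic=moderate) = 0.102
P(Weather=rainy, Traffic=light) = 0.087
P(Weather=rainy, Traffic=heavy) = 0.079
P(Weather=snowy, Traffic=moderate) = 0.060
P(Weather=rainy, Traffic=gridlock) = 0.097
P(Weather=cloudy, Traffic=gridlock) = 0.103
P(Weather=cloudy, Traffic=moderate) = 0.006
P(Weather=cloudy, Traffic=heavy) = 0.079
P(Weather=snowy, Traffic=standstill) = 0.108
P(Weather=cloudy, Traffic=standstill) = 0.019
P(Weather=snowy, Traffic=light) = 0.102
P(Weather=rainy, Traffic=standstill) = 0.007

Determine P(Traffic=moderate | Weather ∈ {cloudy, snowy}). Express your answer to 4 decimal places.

P(Weather=cloudy) = 0.103 + 0.006 + 0.079 + 0.103 + 0.019 = 0.310.
P(Weather=snowy) = 0.102 + 0.060 + 0.009 + 0.039 + 0.108 = 0.318.
P(Weather ∈ {cloudy, snowy}) = 0.310 + 0.318 = 0.628; P(Traffic=moderate, Weather ∈ {cloudy, snowy}) = 0.006 + 0.060 = 0.066.
P(Traffic=moderate | Weather ∈ {cloudy, snowy}) = 0.066/0.628 = 0.1051.

0.1051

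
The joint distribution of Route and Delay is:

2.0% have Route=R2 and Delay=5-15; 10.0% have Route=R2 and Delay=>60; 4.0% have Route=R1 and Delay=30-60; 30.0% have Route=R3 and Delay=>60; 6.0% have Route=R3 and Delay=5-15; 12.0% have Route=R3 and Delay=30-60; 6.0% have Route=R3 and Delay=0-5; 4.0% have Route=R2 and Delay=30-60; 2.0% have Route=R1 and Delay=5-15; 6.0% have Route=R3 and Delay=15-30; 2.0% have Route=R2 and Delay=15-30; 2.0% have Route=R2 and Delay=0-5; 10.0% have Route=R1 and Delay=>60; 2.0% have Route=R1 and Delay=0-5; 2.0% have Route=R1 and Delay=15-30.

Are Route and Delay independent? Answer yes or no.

yes

Every cell satisfies P(Route,Delay) = P(Route)·P(Delay). For instance P(Route=R1) = 0.200, P(Delay=0-5) = 0.100, and 0.200×0.100 = 0.020 matches the joint entry. So Route and Delay are independent.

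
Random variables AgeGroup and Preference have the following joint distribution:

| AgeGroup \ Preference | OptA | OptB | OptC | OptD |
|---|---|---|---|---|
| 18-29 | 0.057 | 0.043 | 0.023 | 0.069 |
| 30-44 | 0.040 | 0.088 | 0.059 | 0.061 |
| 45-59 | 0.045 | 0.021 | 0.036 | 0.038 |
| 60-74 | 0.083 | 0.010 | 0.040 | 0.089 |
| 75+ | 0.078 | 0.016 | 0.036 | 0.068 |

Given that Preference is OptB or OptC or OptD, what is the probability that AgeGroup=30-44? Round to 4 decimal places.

0.2984

P(Preference=OptB) = 0.043 + 0.088 + 0.021 + 0.010 + 0.016 = 0.178.
P(Preference=OptC) = 0.023 + 0.059 + 0.036 + 0.040 + 0.036 = 0.194.
P(Preference=OptD) = 0.069 + 0.061 + 0.038 + 0.089 + 0.068 = 0.325.
P(Preference ∈ {OptB, OptC, OptD}) = 0.178 + 0.194 + 0.325 = 0.697; P(AgeGroup=30-44, Preference ∈ {OptB, OptC, OptD}) = 0.088 + 0.059 + 0.061 = 0.208.
P(AgeGroup=30-44 | Preference ∈ {OptB, OptC, OptD}) = 0.208/0.697 = 0.2984.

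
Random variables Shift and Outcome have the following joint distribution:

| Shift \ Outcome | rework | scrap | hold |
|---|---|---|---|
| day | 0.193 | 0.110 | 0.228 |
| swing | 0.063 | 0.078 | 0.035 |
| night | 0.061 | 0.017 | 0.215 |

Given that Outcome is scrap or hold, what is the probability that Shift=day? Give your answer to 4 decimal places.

0.4949

P(Outcome=scrap) = 0.110 + 0.078 + 0.017 = 0.205.
P(Outcome=hold) = 0.228 + 0.035 + 0.215 = 0.478.
P(Outcome ∈ {scrap, hold}) = 0.205 + 0.478 = 0.683; P(Shift=day, Outcome ∈ {scrap, hold}) = 0.110 + 0.228 = 0.338.
P(Shift=day | Outcome ∈ {scrap, hold}) = 0.338/0.683 = 0.4949.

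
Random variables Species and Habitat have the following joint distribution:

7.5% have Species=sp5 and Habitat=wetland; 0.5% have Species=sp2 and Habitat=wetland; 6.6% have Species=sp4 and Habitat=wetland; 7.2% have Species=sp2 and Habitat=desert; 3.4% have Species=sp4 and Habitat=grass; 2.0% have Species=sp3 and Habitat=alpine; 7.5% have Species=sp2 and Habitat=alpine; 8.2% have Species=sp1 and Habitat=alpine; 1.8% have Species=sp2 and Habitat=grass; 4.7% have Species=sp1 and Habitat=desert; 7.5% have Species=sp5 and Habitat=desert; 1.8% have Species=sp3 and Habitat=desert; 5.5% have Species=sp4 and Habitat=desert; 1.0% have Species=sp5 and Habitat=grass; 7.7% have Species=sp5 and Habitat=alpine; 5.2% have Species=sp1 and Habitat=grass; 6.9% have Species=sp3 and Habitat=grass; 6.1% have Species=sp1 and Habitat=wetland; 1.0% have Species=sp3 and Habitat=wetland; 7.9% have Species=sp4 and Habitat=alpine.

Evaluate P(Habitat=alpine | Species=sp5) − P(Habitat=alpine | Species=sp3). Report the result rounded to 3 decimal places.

P(Species=sp5) = 0.010 + 0.075 + 0.075 + 0.077 = 0.237; P(Habitat=alpine | Species=sp5) = 0.077/0.237 = 0.3249.
P(Species=sp3) = 0.069 + 0.010 + 0.018 + 0.020 = 0.117; P(Habitat=alpine | Species=sp3) = 0.020/0.117 = 0.1709.
Difference = 0.154.

0.154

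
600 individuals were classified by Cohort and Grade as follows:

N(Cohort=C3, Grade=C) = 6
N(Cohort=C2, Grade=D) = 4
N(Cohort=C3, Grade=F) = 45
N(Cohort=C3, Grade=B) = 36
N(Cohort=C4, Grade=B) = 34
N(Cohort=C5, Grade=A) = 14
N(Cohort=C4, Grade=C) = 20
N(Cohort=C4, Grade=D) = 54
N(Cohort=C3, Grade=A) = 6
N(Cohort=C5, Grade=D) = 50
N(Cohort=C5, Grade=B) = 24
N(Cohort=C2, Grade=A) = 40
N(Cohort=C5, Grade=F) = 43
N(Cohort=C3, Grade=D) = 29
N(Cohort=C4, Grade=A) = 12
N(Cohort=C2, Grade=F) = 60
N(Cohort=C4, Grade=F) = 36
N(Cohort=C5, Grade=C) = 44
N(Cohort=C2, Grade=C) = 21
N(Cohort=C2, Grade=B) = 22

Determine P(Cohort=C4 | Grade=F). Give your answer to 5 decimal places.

Total with Grade=F: 60 + 45 + 36 + 43 = 184.
P(Cohort=C4 | Grade=F) = 36/184 = 0.19565.

0.19565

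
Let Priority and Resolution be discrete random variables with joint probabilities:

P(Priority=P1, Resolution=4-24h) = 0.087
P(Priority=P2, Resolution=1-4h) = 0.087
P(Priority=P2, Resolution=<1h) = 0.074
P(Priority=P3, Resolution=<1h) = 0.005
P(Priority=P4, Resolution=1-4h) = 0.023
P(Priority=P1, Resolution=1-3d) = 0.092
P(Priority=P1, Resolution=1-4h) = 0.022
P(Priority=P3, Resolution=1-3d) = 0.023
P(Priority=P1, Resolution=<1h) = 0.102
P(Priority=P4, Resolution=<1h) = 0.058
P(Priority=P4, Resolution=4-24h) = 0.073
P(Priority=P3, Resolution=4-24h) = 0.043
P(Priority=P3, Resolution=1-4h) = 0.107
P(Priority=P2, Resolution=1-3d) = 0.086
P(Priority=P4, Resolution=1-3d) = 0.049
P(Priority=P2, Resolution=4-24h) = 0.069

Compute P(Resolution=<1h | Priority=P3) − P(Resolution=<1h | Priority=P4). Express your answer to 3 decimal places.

-0.258

P(Priority=P3) = 0.005 + 0.107 + 0.043 + 0.023 = 0.178; P(Resolution=<1h | Priority=P3) = 0.005/0.178 = 0.0281.
P(Priority=P4) = 0.058 + 0.023 + 0.073 + 0.049 = 0.203; P(Resolution=<1h | Priority=P4) = 0.058/0.203 = 0.2857.
Difference = -0.258.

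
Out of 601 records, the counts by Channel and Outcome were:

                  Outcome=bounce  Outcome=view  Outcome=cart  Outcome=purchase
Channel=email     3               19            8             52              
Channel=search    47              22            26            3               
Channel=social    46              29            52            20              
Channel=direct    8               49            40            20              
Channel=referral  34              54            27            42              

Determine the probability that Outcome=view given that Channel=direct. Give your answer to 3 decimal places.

Total with Channel=direct: 8 + 49 + 40 + 20 = 117.
P(Outcome=view | Channel=direct) = 49/117 = 0.419.

0.419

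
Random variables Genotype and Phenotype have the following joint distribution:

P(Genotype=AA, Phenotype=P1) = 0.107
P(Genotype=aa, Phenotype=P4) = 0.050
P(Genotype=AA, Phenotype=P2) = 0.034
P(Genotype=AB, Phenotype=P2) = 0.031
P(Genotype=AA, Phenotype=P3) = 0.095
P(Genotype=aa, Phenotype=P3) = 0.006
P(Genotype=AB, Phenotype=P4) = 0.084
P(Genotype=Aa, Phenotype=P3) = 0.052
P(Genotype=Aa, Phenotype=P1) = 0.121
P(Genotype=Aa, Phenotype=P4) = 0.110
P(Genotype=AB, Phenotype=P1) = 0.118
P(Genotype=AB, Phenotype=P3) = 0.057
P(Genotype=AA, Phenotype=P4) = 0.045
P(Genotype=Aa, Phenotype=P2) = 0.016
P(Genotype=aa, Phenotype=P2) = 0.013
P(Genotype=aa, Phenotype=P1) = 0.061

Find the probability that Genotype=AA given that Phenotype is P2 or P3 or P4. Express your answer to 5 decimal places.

0.29342

P(Phenotype=P2) = 0.034 + 0.016 + 0.013 + 0.031 = 0.094.
P(Phenotype=P3) = 0.095 + 0.052 + 0.006 + 0.057 = 0.210.
P(Phenotype=P4) = 0.045 + 0.110 + 0.050 + 0.084 = 0.289.
P(Phenotype ∈ {P2, P3, P4}) = 0.094 + 0.210 + 0.289 = 0.593; P(Genotype=AA, Phenotype ∈ {P2, P3, P4}) = 0.034 + 0.095 + 0.045 = 0.174.
P(Genotype=AA | Phenotype ∈ {P2, P3, P4}) = 0.174/0.593 = 0.29342.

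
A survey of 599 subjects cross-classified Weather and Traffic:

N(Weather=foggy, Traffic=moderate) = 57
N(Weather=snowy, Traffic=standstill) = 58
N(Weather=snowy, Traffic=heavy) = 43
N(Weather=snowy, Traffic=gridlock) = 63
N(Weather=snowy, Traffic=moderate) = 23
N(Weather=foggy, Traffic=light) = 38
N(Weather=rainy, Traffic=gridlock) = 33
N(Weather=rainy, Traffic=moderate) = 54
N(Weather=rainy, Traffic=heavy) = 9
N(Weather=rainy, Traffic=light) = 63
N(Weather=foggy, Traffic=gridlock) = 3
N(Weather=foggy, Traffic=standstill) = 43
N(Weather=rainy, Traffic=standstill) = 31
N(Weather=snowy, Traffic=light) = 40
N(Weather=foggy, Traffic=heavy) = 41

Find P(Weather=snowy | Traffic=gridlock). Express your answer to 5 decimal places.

0.63636

Total with Traffic=gridlock: 33 + 63 + 3 = 99.
P(Weather=snowy | Traffic=gridlock) = 63/99 = 0.63636.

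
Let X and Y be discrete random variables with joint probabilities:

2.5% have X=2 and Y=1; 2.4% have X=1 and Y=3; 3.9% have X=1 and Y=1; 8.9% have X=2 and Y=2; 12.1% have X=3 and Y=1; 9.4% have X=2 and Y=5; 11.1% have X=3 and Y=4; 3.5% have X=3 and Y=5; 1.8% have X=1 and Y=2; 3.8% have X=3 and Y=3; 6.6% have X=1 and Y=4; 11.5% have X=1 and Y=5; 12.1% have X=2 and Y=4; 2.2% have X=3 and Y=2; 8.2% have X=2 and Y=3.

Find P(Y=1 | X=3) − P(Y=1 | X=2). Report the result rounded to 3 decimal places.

0.309

P(X=3) = 0.121 + 0.022 + 0.038 + 0.111 + 0.035 = 0.327; P(Y=1 | X=3) = 0.121/0.327 = 0.3700.
P(X=2) = 0.025 + 0.089 + 0.082 + 0.121 + 0.094 = 0.411; P(Y=1 | X=2) = 0.025/0.411 = 0.0608.
Difference = 0.309.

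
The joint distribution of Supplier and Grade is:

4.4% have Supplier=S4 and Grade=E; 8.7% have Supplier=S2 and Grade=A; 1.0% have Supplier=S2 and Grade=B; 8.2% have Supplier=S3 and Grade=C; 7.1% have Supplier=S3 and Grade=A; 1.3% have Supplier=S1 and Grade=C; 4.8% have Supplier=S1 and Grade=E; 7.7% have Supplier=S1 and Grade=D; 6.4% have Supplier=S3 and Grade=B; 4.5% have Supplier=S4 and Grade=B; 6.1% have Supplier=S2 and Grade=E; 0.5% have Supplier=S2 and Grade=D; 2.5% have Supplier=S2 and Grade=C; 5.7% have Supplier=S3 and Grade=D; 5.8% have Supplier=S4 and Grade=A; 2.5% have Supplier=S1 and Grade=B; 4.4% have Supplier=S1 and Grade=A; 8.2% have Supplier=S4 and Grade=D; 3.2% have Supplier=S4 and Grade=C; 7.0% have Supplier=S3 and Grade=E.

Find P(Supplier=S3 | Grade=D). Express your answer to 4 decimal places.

0.2579

P(Grade=D) = 0.077 + 0.005 + 0.057 + 0.082 = 0.221.
P(Supplier=S3 | Grade=D) = 0.057/0.221 = 0.2579.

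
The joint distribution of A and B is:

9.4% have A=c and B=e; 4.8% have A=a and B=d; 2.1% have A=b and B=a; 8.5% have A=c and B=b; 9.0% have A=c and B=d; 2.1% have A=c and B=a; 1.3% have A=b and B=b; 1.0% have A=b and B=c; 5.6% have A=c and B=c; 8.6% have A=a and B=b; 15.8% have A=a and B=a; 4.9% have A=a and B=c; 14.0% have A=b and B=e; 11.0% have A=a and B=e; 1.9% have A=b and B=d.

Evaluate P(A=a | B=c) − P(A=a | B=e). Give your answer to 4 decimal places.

P(B=c) = 0.049 + 0.010 + 0.056 = 0.115; P(A=a | B=c) = 0.049/0.115 = 0.42609.
P(B=e) = 0.110 + 0.140 + 0.094 = 0.344; P(A=a | B=e) = 0.110/0.344 = 0.31977.
Difference = 0.1063.

0.1063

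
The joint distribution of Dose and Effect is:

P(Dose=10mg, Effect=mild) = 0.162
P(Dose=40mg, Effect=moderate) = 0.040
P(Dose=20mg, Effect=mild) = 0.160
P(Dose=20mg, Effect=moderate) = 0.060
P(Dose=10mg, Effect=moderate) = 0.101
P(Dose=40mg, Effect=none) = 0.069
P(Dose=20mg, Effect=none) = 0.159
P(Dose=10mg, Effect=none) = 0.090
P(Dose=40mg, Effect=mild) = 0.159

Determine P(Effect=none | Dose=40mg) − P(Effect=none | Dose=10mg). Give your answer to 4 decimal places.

0.0025

P(Dose=40mg) = 0.069 + 0.159 + 0.040 = 0.268; P(Effect=none | Dose=40mg) = 0.069/0.268 = 0.25746.
P(Dose=10mg) = 0.090 + 0.162 + 0.101 = 0.353; P(Effect=none | Dose=10mg) = 0.090/0.353 = 0.25496.
Difference = 0.0025.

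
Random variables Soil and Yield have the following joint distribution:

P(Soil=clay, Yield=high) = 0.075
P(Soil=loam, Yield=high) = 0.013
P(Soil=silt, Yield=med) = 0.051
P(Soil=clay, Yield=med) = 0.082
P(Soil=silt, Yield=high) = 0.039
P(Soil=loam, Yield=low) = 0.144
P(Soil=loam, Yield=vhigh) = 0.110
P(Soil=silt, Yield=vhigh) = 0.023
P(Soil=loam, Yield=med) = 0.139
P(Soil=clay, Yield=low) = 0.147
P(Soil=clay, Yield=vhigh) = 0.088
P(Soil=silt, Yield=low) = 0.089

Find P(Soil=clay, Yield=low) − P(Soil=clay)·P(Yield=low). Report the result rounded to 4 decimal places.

P(Soil=clay) = 0.147 + 0.082 + 0.075 + 0.088 = 0.392.
P(Yield=low) = 0.144 + 0.147 + 0.089 = 0.380.
P(Soil=clay, Yield=low) − P(Soil=clay)P(Yield=low) = 0.147 − 0.392×0.380 = -0.0020.

-0.0020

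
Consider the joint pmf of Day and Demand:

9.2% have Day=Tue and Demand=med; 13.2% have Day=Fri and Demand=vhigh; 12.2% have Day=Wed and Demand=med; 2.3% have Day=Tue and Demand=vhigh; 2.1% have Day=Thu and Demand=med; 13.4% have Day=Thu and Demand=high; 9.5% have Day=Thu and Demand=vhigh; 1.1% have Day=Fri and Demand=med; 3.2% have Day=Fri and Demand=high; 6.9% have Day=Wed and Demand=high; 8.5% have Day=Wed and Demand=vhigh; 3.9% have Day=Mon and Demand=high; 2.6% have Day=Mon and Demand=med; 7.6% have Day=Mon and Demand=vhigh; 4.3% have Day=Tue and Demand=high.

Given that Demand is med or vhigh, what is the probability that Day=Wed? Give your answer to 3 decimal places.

0.303

P(Demand=med) = 0.026 + 0.092 + 0.122 + 0.021 + 0.011 = 0.272.
P(Demand=vhigh) = 0.076 + 0.023 + 0.085 + 0.095 + 0.132 = 0.411.
P(Demand ∈ {med, vhigh}) = 0.272 + 0.411 = 0.683; P(Day=Wed, Demand ∈ {med, vhigh}) = 0.122 + 0.085 = 0.207.
P(Day=Wed | Demand ∈ {med, vhigh}) = 0.207/0.683 = 0.303.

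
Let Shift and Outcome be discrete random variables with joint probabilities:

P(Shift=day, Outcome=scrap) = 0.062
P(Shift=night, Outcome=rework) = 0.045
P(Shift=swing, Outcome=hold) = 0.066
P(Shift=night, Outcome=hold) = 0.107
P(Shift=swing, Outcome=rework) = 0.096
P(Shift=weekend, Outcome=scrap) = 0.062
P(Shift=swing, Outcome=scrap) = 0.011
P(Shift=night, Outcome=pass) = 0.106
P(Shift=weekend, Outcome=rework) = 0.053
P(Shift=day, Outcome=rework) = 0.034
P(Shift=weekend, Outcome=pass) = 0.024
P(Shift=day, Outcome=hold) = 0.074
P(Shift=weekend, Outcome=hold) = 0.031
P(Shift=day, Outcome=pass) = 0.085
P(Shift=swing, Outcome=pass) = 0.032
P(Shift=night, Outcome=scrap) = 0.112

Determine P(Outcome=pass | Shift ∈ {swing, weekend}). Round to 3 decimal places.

0.149

P(Shift=swing) = 0.032 + 0.096 + 0.011 + 0.066 = 0.205.
P(Shift=weekend) = 0.024 + 0.053 + 0.062 + 0.031 = 0.170.
P(Shift ∈ {swing, weekend}) = 0.205 + 0.170 = 0.375; P(Outcome=pass, Shift ∈ {swing, weekend}) = 0.032 + 0.024 = 0.056.
P(Outcome=pass | Shift ∈ {swing, weekend}) = 0.056/0.375 = 0.149.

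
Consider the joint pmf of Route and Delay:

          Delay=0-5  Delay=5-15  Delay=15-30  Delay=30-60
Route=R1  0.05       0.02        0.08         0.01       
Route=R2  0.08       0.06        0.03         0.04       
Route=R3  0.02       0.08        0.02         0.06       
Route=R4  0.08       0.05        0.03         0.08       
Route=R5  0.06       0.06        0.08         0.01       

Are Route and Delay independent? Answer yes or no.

P(Route=R1) = 0.16 and P(Delay=15-30) = 0.24, so their product is 0.0384, but P(Route=R1, Delay=15-30) = 0.08. Since these differ, Route and Delay are not independent.

no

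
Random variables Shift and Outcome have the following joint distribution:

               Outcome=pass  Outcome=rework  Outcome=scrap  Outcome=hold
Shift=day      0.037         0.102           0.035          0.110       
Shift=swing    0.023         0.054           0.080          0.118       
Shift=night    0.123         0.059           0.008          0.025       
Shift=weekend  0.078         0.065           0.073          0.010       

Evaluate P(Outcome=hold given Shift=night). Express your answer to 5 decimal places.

0.11628

P(Shift=night) = 0.123 + 0.059 + 0.008 + 0.025 = 0.215.
P(Outcome=hold | Shift=night) = 0.025/0.215 = 0.11628.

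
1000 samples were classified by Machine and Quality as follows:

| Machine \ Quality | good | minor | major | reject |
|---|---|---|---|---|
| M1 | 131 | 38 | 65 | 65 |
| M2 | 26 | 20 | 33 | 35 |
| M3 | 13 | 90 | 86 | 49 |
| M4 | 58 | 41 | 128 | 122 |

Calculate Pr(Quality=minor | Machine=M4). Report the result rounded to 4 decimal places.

Total with Machine=M4: 58 + 41 + 128 + 122 = 349.
P(Quality=minor | Machine=M4) = 41/349 = 0.1175.

0.1175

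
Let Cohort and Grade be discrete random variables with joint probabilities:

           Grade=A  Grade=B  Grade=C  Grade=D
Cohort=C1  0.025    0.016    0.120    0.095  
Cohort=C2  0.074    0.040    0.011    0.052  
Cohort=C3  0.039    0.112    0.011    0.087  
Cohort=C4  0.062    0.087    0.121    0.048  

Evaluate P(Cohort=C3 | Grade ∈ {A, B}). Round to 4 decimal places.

0.3319

P(Grade=A) = 0.025 + 0.074 + 0.039 + 0.062 = 0.200.
P(Grade=B) = 0.016 + 0.040 + 0.112 + 0.087 = 0.255.
P(Grade ∈ {A, B}) = 0.200 + 0.255 = 0.455; P(Cohort=C3, Grade ∈ {A, B}) = 0.039 + 0.112 = 0.151.
P(Cohort=C3 | Grade ∈ {A, B}) = 0.151/0.455 = 0.3319.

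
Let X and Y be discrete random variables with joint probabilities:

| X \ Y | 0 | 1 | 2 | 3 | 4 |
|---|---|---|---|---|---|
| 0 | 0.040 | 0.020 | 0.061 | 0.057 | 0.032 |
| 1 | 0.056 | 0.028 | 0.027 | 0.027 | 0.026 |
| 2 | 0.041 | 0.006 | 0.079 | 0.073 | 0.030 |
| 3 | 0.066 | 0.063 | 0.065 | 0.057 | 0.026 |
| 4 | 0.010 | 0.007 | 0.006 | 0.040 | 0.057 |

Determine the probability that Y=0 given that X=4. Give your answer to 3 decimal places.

P(X=4) = 0.010 + 0.007 + 0.006 + 0.040 + 0.057 = 0.120.
P(Y=0 | X=4) = 0.010/0.120 = 0.083.

0.083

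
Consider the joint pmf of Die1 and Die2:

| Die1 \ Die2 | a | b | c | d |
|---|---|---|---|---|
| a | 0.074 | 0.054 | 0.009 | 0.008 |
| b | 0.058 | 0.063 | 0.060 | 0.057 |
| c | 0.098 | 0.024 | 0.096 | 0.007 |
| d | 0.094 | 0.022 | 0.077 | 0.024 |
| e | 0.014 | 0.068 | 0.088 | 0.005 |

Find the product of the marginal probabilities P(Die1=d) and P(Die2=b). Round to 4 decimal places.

0.0501

P(Die1=d) = 0.094 + 0.022 + 0.077 + 0.024 = 0.217.
P(Die2=b) = 0.054 + 0.063 + 0.024 + 0.022 + 0.068 = 0.231.
Product: 0.217 × 0.231 = 0.0501.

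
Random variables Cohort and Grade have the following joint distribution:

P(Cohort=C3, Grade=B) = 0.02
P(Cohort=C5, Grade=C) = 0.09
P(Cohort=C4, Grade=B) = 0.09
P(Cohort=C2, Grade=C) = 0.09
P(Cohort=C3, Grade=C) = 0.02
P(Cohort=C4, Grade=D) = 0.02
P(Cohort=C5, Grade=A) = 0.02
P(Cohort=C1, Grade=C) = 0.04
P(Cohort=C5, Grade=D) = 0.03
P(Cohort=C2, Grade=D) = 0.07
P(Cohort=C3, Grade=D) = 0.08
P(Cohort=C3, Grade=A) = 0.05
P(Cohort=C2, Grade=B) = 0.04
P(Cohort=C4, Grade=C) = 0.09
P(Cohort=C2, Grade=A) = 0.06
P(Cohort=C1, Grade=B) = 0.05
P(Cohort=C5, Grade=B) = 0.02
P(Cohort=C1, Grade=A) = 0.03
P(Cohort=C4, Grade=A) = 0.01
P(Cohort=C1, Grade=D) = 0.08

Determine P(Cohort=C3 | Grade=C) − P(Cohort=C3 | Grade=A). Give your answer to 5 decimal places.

-0.23351

P(Grade=C) = 0.04 + 0.09 + 0.02 + 0.09 + 0.09 = 0.33; P(Cohort=C3 | Grade=C) = 0.02/0.33 = 0.060606.
P(Grade=A) = 0.03 + 0.06 + 0.05 + 0.01 + 0.02 = 0.17; P(Cohort=C3 | Grade=A) = 0.05/0.17 = 0.294118.
Difference = -0.23351.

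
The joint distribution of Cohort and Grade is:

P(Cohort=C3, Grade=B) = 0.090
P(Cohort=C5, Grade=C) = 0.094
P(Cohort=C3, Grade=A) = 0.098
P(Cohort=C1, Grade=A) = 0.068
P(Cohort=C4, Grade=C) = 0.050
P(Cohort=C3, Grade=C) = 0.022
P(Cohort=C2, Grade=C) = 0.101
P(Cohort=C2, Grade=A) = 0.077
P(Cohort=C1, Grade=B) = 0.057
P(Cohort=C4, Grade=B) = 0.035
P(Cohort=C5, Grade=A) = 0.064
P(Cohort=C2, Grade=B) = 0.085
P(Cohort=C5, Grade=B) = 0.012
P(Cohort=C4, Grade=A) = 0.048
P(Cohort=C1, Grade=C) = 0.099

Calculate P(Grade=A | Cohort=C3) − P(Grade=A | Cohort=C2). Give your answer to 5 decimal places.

0.17389

P(Cohort=C3) = 0.098 + 0.090 + 0.022 = 0.210; P(Grade=A | Cohort=C3) = 0.098/0.210 = 0.466667.
P(Cohort=C2) = 0.077 + 0.085 + 0.101 = 0.263; P(Grade=A | Cohort=C2) = 0.077/0.263 = 0.292776.
Difference = 0.17389.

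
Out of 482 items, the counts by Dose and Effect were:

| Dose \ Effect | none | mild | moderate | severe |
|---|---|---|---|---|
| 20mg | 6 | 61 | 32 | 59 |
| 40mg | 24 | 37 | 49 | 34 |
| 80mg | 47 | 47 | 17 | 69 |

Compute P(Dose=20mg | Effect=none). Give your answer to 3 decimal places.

0.078

Total with Effect=none: 6 + 24 + 47 = 77.
P(Dose=20mg | Effect=none) = 6/77 = 0.078.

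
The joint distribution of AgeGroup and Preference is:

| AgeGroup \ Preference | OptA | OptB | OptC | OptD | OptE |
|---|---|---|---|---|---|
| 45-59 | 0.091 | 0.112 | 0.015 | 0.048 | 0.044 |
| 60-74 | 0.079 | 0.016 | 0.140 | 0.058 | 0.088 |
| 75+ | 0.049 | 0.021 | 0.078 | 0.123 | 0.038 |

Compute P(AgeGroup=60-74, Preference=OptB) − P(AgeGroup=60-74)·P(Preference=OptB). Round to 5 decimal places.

-0.04077

P(AgeGroup=60-74) = 0.079 + 0.016 + 0.140 + 0.058 + 0.088 = 0.381.
P(Preference=OptB) = 0.112 + 0.016 + 0.021 = 0.149.
P(AgeGroup=60-74, Preference=OptB) − P(AgeGroup=60-74)P(Preference=OptB) = 0.016 − 0.381×0.149 = -0.04077.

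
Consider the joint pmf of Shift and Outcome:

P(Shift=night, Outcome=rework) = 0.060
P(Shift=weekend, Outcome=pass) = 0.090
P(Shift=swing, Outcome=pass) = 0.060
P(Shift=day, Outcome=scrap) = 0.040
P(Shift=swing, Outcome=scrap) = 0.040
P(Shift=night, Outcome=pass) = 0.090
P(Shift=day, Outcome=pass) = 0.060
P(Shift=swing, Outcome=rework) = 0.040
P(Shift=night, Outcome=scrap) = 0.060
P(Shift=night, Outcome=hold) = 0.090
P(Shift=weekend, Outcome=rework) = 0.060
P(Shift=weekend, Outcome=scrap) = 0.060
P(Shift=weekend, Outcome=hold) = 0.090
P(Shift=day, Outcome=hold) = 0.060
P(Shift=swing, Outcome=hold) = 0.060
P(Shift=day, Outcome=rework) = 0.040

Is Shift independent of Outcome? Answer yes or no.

Every cell satisfies P(Shift,Outcome) = P(Shift)·P(Outcome). For instance P(Shift=swing) = 0.200, P(Outcome=pass) = 0.300, and 0.200×0.300 = 0.060 matches the joint entry. So Shift and Outcome are independent.

yes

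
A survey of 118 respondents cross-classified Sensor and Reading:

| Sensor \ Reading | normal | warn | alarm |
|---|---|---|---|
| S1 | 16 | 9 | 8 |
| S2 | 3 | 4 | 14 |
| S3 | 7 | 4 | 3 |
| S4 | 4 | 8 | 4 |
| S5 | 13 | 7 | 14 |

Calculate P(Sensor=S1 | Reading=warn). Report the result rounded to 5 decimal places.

Total with Reading=warn: 9 + 4 + 4 + 8 + 7 = 32.
P(Sensor=S1 | Reading=warn) = 9/32 = 0.28125.

0.28125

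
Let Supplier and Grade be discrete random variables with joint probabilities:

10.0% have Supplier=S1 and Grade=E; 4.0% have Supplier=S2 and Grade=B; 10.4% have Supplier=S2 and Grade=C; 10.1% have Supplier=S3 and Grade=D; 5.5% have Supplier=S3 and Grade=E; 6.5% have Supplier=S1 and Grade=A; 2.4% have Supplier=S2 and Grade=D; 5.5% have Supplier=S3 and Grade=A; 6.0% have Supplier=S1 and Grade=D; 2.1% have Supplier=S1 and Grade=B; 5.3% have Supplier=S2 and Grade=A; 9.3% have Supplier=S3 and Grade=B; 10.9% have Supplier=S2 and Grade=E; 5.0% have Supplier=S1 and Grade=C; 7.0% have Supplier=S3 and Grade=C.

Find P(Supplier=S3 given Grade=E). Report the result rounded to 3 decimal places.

0.208

P(Grade=E) = 0.100 + 0.109 + 0.055 = 0.264.
P(Supplier=S3 | Grade=E) = 0.055/0.264 = 0.208.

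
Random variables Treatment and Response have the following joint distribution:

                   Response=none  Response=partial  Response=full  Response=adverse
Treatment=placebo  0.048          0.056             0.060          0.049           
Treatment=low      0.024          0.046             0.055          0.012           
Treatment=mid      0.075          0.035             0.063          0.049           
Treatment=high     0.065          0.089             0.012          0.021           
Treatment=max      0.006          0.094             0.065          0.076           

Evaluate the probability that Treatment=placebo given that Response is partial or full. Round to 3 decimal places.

P(Response=partial) = 0.056 + 0.046 + 0.035 + 0.089 + 0.094 = 0.320.
P(Response=full) = 0.060 + 0.055 + 0.063 + 0.012 + 0.065 = 0.255.
P(Response ∈ {partial, full}) = 0.320 + 0.255 = 0.575; P(Treatment=placebo, Response ∈ {partial, full}) = 0.056 + 0.060 = 0.116.
P(Treatment=placebo | Response ∈ {partial, full}) = 0.116/0.575 = 0.202.

0.202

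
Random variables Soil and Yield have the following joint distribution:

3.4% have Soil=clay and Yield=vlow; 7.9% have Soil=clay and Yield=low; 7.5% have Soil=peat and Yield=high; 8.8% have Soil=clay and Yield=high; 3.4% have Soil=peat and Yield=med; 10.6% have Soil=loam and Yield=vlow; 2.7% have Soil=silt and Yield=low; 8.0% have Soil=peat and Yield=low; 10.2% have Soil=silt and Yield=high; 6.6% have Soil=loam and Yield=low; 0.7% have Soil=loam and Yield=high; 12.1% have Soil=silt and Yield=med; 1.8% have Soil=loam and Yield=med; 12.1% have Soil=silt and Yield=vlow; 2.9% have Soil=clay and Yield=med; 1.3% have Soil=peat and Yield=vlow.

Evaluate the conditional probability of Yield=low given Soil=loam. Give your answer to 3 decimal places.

P(Soil=loam) = 0.106 + 0.066 + 0.018 + 0.007 = 0.197.
P(Yield=low | Soil=loam) = 0.066/0.197 = 0.335.

0.335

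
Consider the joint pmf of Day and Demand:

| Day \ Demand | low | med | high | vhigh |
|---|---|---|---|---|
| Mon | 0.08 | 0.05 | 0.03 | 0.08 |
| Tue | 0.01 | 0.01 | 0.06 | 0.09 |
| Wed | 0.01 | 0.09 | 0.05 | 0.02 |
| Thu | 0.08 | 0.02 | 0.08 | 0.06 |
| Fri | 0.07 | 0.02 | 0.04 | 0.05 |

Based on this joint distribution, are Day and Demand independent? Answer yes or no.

no

P(Day=Wed) = 0.17 and P(Demand=med) = 0.19, so their product is 0.0323, but P(Day=Wed, Demand=med) = 0.09. Since these differ, Day and Demand are not independent.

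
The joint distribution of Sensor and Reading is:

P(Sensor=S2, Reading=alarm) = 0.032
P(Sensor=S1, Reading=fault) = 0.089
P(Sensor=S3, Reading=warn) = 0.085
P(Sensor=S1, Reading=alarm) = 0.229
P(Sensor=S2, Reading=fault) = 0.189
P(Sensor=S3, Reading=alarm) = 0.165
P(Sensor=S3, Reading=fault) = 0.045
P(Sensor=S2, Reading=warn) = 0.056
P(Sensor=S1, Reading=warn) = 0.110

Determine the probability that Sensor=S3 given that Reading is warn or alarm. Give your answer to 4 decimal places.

P(Reading=warn) = 0.110 + 0.056 + 0.085 = 0.251.
P(Reading=alarm) = 0.229 + 0.032 + 0.165 = 0.426.
P(Reading ∈ {warn, alarm}) = 0.251 + 0.426 = 0.677; P(Sensor=S3, Reading ∈ {warn, alarm}) = 0.085 + 0.165 = 0.250.
P(Sensor=S3 | Reading ∈ {warn, alarm}) = 0.250/0.677 = 0.3693.

0.3693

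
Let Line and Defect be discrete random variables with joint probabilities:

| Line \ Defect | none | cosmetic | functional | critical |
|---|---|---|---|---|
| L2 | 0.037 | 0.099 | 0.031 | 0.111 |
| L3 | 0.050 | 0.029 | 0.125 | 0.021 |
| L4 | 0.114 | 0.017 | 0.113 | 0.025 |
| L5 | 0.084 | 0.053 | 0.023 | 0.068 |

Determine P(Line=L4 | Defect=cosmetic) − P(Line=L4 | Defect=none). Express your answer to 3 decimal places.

-0.314

P(Defect=cosmetic) = 0.099 + 0.029 + 0.017 + 0.053 = 0.198; P(Line=L4 | Defect=cosmetic) = 0.017/0.198 = 0.0859.
P(Defect=none) = 0.037 + 0.050 + 0.114 + 0.084 = 0.285; P(Line=L4 | Defect=none) = 0.114/0.285 = 0.4000.
Difference = -0.314.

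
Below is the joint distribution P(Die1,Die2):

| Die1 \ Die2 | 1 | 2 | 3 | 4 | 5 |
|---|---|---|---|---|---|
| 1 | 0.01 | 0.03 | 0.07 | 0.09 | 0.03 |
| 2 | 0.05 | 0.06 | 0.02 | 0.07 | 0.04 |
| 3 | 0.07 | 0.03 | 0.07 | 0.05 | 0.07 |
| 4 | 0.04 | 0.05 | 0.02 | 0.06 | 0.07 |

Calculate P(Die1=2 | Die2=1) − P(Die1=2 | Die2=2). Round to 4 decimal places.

P(Die2=1) = 0.01 + 0.05 + 0.07 + 0.04 = 0.17; P(Die1=2 | Die2=1) = 0.05/0.17 = 0.29412.
P(Die2=2) = 0.03 + 0.06 + 0.03 + 0.05 = 0.17; P(Die1=2 | Die2=2) = 0.06/0.17 = 0.35294.
Difference = -0.0588.

-0.0588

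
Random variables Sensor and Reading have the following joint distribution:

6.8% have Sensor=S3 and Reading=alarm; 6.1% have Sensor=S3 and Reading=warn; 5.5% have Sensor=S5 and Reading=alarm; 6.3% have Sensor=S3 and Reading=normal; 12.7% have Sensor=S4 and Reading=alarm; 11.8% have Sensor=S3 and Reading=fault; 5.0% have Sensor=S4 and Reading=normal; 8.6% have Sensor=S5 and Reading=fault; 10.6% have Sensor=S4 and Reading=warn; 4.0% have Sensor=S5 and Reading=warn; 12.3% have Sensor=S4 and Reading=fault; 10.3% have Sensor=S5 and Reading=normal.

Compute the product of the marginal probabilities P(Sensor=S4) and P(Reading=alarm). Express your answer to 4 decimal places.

P(Sensor=S4) = 0.050 + 0.106 + 0.127 + 0.123 = 0.406.
P(Reading=alarm) = 0.068 + 0.127 + 0.055 = 0.250.
Product: 0.406 × 0.250 = 0.1015.

0.1015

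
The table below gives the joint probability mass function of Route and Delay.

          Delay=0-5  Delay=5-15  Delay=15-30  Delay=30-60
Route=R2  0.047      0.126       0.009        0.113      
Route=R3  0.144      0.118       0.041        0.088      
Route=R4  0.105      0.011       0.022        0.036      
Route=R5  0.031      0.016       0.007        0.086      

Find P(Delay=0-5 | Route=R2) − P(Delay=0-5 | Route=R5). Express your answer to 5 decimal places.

-0.06211

P(Route=R2) = 0.047 + 0.126 + 0.009 + 0.113 = 0.295; P(Delay=0-5 | Route=R2) = 0.047/0.295 = 0.159322.
P(Route=R5) = 0.031 + 0.016 + 0.007 + 0.086 = 0.140; P(Delay=0-5 | Route=R5) = 0.031/0.140 = 0.221429.
Difference = -0.06211.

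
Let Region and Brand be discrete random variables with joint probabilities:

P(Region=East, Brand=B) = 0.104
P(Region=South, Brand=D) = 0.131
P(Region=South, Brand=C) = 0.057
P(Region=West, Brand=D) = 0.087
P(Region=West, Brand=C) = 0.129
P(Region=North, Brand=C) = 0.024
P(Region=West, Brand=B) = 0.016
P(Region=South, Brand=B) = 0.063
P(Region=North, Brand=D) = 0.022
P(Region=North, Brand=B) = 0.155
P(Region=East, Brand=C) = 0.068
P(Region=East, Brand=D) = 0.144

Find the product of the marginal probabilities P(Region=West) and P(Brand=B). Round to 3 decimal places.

0.078

P(Region=West) = 0.016 + 0.129 + 0.087 = 0.232.
P(Brand=B) = 0.155 + 0.063 + 0.104 + 0.016 = 0.338.
Product: 0.232 × 0.338 = 0.078.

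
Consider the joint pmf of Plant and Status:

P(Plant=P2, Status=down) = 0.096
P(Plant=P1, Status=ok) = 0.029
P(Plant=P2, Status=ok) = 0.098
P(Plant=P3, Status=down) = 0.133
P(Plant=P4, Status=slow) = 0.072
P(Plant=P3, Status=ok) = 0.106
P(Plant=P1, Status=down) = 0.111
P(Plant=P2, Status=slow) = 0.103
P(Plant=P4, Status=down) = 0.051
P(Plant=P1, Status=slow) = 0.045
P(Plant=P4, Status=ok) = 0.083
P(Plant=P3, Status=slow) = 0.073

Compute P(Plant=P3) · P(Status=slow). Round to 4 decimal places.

P(Plant=P3) = 0.106 + 0.073 + 0.133 = 0.312.
P(Status=slow) = 0.045 + 0.103 + 0.073 + 0.072 = 0.293.
Product: 0.312 × 0.293 = 0.0914.

0.0914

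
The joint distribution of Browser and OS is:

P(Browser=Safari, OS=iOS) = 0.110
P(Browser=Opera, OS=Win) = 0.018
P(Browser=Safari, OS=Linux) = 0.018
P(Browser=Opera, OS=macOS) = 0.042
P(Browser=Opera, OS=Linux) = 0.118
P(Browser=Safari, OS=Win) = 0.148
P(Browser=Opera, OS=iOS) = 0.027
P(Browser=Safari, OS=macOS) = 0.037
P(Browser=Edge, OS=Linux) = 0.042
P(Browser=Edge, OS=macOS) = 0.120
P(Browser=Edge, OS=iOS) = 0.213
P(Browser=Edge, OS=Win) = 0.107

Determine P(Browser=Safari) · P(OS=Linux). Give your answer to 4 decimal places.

0.0557

P(Browser=Safari) = 0.148 + 0.037 + 0.018 + 0.110 = 0.313.
P(OS=Linux) = 0.018 + 0.042 + 0.118 = 0.178.
Product: 0.313 × 0.178 = 0.0557.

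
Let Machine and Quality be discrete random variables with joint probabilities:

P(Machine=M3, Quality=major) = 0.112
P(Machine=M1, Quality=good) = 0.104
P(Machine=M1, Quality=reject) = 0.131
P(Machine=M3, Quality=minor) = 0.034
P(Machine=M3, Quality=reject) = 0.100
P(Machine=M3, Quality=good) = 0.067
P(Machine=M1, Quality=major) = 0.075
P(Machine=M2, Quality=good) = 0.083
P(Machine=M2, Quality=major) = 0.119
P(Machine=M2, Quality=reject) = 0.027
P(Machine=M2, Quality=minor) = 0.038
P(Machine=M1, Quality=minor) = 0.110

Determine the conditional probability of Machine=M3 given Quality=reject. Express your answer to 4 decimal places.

P(Quality=reject) = 0.131 + 0.027 + 0.100 = 0.258.
P(Machine=M3 | Quality=reject) = 0.100/0.258 = 0.3876.

0.3876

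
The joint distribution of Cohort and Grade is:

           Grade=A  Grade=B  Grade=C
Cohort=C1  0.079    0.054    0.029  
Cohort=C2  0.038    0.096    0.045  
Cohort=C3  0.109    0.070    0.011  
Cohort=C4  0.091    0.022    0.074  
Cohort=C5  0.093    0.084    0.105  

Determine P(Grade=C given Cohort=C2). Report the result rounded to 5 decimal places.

P(Cohort=C2) = 0.038 + 0.096 + 0.045 = 0.179.
P(Grade=C | Cohort=C2) = 0.045/0.179 = 0.25140.

0.25140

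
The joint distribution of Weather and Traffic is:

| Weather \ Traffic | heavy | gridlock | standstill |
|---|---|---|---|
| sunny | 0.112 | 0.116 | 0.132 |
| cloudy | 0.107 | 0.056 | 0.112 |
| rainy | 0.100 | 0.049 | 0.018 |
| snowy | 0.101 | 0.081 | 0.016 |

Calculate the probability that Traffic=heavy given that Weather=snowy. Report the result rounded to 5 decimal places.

0.51010

P(Weather=snowy) = 0.101 + 0.081 + 0.016 = 0.198.
P(Traffic=heavy | Weather=snowy) = 0.101/0.198 = 0.51010.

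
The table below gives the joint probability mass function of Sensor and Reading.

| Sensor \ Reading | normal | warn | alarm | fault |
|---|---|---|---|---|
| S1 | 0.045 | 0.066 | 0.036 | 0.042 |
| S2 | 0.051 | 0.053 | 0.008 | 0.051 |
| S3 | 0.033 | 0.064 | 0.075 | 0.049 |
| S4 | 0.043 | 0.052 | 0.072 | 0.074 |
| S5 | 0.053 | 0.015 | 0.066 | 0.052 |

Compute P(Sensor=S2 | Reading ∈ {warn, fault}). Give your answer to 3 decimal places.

0.201

P(Reading=warn) = 0.066 + 0.053 + 0.064 + 0.052 + 0.015 = 0.250.
P(Reading=fault) = 0.042 + 0.051 + 0.049 + 0.074 + 0.052 = 0.268.
P(Reading ∈ {warn, fault}) = 0.250 + 0.268 = 0.518; P(Sensor=S2, Reading ∈ {warn, fault}) = 0.053 + 0.051 = 0.104.
P(Sensor=S2 | Reading ∈ {warn, fault}) = 0.104/0.518 = 0.201.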